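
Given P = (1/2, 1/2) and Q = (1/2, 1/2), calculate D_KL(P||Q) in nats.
0.0000 nats

KL divergence: D_KL(P||Q) = Σ p(x) log(p(x)/q(x))

Computing term by term:
  x=0: 1/2 × log_e[(1/2)/(1/2)] = 1/2 × 0.0000 = 0.0000
  x=1: 1/2 × log_e[(1/2)/(1/2)] = 1/2 × 0.0000 = 0.0000

D_KL(P||Q) = 0.0000 nats

Note: KL divergence is always non-negative and equals 0 iff P = Q.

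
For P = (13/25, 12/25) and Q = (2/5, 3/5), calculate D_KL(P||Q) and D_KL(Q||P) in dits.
D_KL(P||Q) = 0.0127, D_KL(Q||P) = 0.0126

KL divergence is not symmetric: D_KL(P||Q) ≠ D_KL(Q||P) in general.

D_KL(P||Q) = 0.0127 dits
D_KL(Q||P) = 0.0126 dits

No, they are not equal!

This asymmetry is why KL divergence is not a true distance metric.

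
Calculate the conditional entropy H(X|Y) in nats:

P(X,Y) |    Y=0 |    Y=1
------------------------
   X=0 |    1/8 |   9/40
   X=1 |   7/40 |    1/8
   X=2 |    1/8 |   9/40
1.0742 nats

Using the chain rule: H(X|Y) = H(X,Y) - H(Y)

First, compute H(X,Y) = 1.7561 nats

Marginal P(Y) = (17/40, 23/40)
H(Y) = 0.6819 nats

H(X|Y) = H(X,Y) - H(Y) = 1.7561 - 0.6819 = 1.0742 nats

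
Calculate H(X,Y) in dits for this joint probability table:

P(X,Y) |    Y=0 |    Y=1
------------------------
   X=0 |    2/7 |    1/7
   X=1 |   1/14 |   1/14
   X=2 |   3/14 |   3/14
0.7266 dits

Joint entropy is H(X,Y) = -Σ_{x,y} p(x,y) log p(x,y).

Summing over all non-zero entries:
H(X,Y) = -[2/7·log_10(2/7) + 1/7·log_10(1/7) + 1/14·log_10(1/14) + 1/14·log_10(1/14) + 3/14·log_10(3/14) + 3/14·log_10(3/14)]
H(X,Y) = 0.7266 dits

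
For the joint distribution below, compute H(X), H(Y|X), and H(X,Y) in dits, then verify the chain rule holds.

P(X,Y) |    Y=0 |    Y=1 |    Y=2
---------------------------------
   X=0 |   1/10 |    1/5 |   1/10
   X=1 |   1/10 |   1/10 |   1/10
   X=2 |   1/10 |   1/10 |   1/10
H(X,Y) = 0.9398, H(X) = 0.4729, H(Y|X) = 0.4669 (all in dits)

Chain rule: H(X,Y) = H(X) + H(Y|X)

Left side — joint entropy directly:
H(X,Y) = -Σ p(x,y) log p(x,y) = 0.9398 dits

Right side — compute H(Y|X) from the conditional distributions:
P(X) = (2/5, 3/10, 3/10), so H(X) = 0.4729 dits
H(Y|X) = Σ_x P(X=x) · H(Y|X=x):
  P(Y|X=0) = (1/4, 1/2, 1/4), H(Y|X=0) = 0.4515, weight P(X=0) = 2/5
  P(Y|X=1) = (1/3, 1/3, 1/3), H(Y|X=1) = 0.4771, weight P(X=1) = 3/10
  P(Y|X=2) = (1/3, 1/3, 1/3), H(Y|X=2) = 0.4771, weight P(X=2) = 3/10
H(Y|X) = 0.4669 dits

H(X) + H(Y|X) = 0.4729 + 0.4669 = 0.9398 dits

Both sides equal 0.9398 dits. ✓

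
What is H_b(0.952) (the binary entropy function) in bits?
0.2778 bits

The binary entropy function is:
H(p) = -p log(p) - (1-p) log(1-p)

H(0.952) = -0.952 × log_2(0.952) - 0.048 × log_2(0.048)
H(0.952) = 0.2778 bits

Note: Binary entropy is maximized at p=0.5 (H=1 bit) and minimized at p=0 or p=1 (H=0).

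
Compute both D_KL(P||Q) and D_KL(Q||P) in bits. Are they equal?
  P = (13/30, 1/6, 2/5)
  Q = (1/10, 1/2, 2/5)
D_KL(P||Q) = 0.6525, D_KL(Q||P) = 0.5809

KL divergence is not symmetric: D_KL(P||Q) ≠ D_KL(Q||P) in general.

D_KL(P||Q) = 0.6525 bits
D_KL(Q||P) = 0.5809 bits

No, they are not equal!

This asymmetry is why KL divergence is not a true distance metric.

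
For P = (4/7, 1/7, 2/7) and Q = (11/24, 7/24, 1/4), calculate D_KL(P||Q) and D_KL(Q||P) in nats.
D_KL(P||Q) = 0.0622, D_KL(Q||P) = 0.0737

KL divergence is not symmetric: D_KL(P||Q) ≠ D_KL(Q||P) in general.

D_KL(P||Q) = 0.0622 nats
D_KL(Q||P) = 0.0737 nats

No, they are not equal!

This asymmetry is why KL divergence is not a true distance metric.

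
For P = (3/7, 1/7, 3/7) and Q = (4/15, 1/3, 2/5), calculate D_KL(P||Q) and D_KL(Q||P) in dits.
D_KL(P||Q) = 0.0486, D_KL(Q||P) = 0.0557

KL divergence is not symmetric: D_KL(P||Q) ≠ D_KL(Q||P) in general.

D_KL(P||Q) = 0.0486 dits
D_KL(Q||P) = 0.0557 dits

No, they are not equal!

This asymmetry is why KL divergence is not a true distance metric.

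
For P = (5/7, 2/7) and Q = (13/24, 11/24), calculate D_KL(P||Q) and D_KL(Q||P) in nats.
D_KL(P||Q) = 0.0626, D_KL(Q||P) = 0.0668

KL divergence is not symmetric: D_KL(P||Q) ≠ D_KL(Q||P) in general.

D_KL(P||Q) = 0.0626 nats
D_KL(Q||P) = 0.0668 nats

No, they are not equal!

This asymmetry is why KL divergence is not a true distance metric.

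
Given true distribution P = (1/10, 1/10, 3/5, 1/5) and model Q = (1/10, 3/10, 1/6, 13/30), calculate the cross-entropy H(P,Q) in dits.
0.6918 dits

Cross-entropy: H(P,Q) = -Σ p(x) log q(x)

Alternatively: H(P,Q) = H(P) + D_KL(P||Q)
H(P) = 0.4729 dits
D_KL(P||Q) = 0.2189 dits

H(P,Q) = 0.4729 + 0.2189 = 0.6918 dits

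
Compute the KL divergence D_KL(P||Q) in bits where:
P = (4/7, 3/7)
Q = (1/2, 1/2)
0.0148 bits

KL divergence: D_KL(P||Q) = Σ p(x) log(p(x)/q(x))

Computing term by term:
  x=0: 4/7 × log_2[(4/7)/(1/2)] = 4/7 × 0.1926 = 0.1101
  x=1: 3/7 × log_2[(3/7)/(1/2)] = 3/7 × -0.2224 = -0.0953

D_KL(P||Q) = 0.0148 bits

Note: KL divergence is always non-negative and equals 0 iff P = Q.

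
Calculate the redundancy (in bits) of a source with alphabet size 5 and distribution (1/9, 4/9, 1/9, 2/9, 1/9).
0.2631 bits

Redundancy measures how far a source is from maximum entropy:
R = H_max - H(X)

Maximum entropy for 5 symbols: H_max = log_2(5) = 2.3219 bits
Actual entropy: H(X) = 2.0588 bits
Redundancy: R = 2.3219 - 2.0588 = 0.2631 bits

This redundancy represents potential for compression: the source could be compressed by 0.2631 bits per symbol.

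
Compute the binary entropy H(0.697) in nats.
0.6134 nats

The binary entropy function is:
H(p) = -p log(p) - (1-p) log(1-p)

H(0.697) = -0.697 × log_e(0.697) - 0.303 × log_e(0.303)
H(0.697) = 0.6134 nats

Note: Binary entropy is maximized at p=0.5 (H=1 bit) and minimized at p=0 or p=1 (H=0).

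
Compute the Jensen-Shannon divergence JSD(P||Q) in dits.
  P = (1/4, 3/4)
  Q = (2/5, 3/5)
0.0056 dits

Jensen-Shannon divergence is:
JSD(P||Q) = 0.5 × D_KL(P||M) + 0.5 × D_KL(Q||M)
where M = 0.5 × (P + Q) is the mixture distribution.

M = 0.5 × (1/4, 3/4) + 0.5 × (2/5, 3/5) = (13/40, 27/40)

D_KL(P||M) = 0.0058 dits
D_KL(Q||M) = 0.0054 dits

JSD(P||Q) = 0.5 × 0.0058 + 0.5 × 0.0054 = 0.0056 dits

Unlike KL divergence, JSD is symmetric and bounded: 0 ≤ JSD ≤ log(2).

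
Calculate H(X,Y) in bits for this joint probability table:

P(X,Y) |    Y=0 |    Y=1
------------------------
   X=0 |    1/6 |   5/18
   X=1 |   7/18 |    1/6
1.9049 bits

Joint entropy is H(X,Y) = -Σ_{x,y} p(x,y) log p(x,y).

Summing over all non-zero entries:
H(X,Y) = -[1/6·log_2(1/6) + 5/18·log_2(5/18) + 7/18·log_2(7/18) + 1/6·log_2(1/6)]
H(X,Y) = 1.9049 bits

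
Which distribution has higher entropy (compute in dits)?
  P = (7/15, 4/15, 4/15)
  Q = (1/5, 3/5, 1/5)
P

Computing entropies in dits:
H(P) = 0.4606
H(Q) = 0.4127

Distribution P has higher entropy.

Intuition: The distribution closer to uniform (more spread out) has higher entropy.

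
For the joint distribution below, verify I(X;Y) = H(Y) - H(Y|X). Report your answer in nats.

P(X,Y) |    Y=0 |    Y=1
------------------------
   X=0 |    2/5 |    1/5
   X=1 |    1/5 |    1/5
I(X;Y) = 0.0138 nats

Mutual information has multiple equivalent forms:
- I(X;Y) = H(X) - H(X|Y)
- I(X;Y) = H(Y) - H(Y|X)
- I(X;Y) = H(X) + H(Y) - H(X,Y)

Computing all quantities:
H(X) = 0.6730, H(Y) = 0.6730, H(X,Y) = 1.3322
H(X|Y) = 0.6592, H(Y|X) = 0.6592

Verification:
H(X) - H(X|Y) = 0.6730 - 0.6592 = 0.0138
H(Y) - H(Y|X) = 0.6730 - 0.6592 = 0.0138
H(X) + H(Y) - H(X,Y) = 0.6730 + 0.6730 - 1.3322 = 0.0138

All forms give I(X;Y) = 0.0138 nats. ✓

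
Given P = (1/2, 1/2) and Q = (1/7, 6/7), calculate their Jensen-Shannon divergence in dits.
0.0331 dits

Jensen-Shannon divergence is:
JSD(P||Q) = 0.5 × D_KL(P||M) + 0.5 × D_KL(Q||M)
where M = 0.5 × (P + Q) is the mixture distribution.

M = 0.5 × (1/2, 1/2) + 0.5 × (1/7, 6/7) = (9/28, 19/28)

D_KL(P||M) = 0.0296 dits
D_KL(Q||M) = 0.0367 dits

JSD(P||Q) = 0.5 × 0.0296 + 0.5 × 0.0367 = 0.0331 dits

Unlike KL divergence, JSD is symmetric and bounded: 0 ≤ JSD ≤ log(2).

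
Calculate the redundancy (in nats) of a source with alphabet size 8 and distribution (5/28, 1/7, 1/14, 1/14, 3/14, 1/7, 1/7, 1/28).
0.1117 nats

Redundancy measures how far a source is from maximum entropy:
R = H_max - H(X)

Maximum entropy for 8 symbols: H_max = log_e(8) = 2.0794 nats
Actual entropy: H(X) = 1.9677 nats
Redundancy: R = 2.0794 - 1.9677 = 0.1117 nats

This redundancy represents potential for compression: the source could be compressed by 0.1117 nats per symbol.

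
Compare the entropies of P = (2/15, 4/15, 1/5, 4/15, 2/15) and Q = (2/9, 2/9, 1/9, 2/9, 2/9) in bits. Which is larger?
Q

Computing entropies in bits:
H(P) = 2.2566
H(Q) = 2.2810

Distribution Q has higher entropy.

Intuition: The distribution closer to uniform (more spread out) has higher entropy.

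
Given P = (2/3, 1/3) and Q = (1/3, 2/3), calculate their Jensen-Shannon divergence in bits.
0.0817 bits

Jensen-Shannon divergence is:
JSD(P||Q) = 0.5 × D_KL(P||M) + 0.5 × D_KL(Q||M)
where M = 0.5 × (P + Q) is the mixture distribution.

M = 0.5 × (2/3, 1/3) + 0.5 × (1/3, 2/3) = (1/2, 1/2)

D_KL(P||M) = 0.0817 bits
D_KL(Q||M) = 0.0817 bits

JSD(P||Q) = 0.5 × 0.0817 + 0.5 × 0.0817 = 0.0817 bits

Unlike KL divergence, JSD is symmetric and bounded: 0 ≤ JSD ≤ log(2).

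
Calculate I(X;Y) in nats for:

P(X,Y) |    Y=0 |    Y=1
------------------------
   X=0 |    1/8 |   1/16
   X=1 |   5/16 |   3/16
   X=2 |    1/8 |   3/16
0.0249 nats

Mutual information: I(X;Y) = H(X) + H(Y) - H(X,Y)

Marginals:
P(X) = (3/16, 1/2, 5/16), H(X) = 1.0239 nats
P(Y) = (9/16, 7/16), H(Y) = 0.6853 nats

Joint entropy: H(X,Y) = 1.6844 nats

I(X;Y) = 1.0239 + 0.6853 - 1.6844 = 0.0249 nats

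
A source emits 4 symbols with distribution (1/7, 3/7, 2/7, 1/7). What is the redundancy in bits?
0.1576 bits

Redundancy measures how far a source is from maximum entropy:
R = H_max - H(X)

Maximum entropy for 4 symbols: H_max = log_2(4) = 2.0000 bits
Actual entropy: H(X) = 1.8424 bits
Redundancy: R = 2.0000 - 1.8424 = 0.1576 bits

This redundancy represents potential for compression: the source could be compressed by 0.1576 bits per symbol.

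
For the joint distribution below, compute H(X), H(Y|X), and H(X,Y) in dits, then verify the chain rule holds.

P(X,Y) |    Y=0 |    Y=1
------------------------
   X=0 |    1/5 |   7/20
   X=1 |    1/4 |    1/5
H(X,Y) = 0.5897, H(X) = 0.2989, H(Y|X) = 0.2908 (all in dits)

Chain rule: H(X,Y) = H(X) + H(Y|X)

Left side — joint entropy directly:
H(X,Y) = -Σ p(x,y) log p(x,y) = 0.5897 dits

Right side — compute H(Y|X) from the conditional distributions:
P(X) = (11/20, 9/20), so H(X) = 0.2989 dits
H(Y|X) = Σ_x P(X=x) · H(Y|X=x):
  P(Y|X=0) = (4/11, 7/11), H(Y|X=0) = 0.2847, weight P(X=0) = 11/20
  P(Y|X=1) = (5/9, 4/9), H(Y|X=1) = 0.2983, weight P(X=1) = 9/20
H(Y|X) = 0.2908 dits

H(X) + H(Y|X) = 0.2989 + 0.2908 = 0.5897 dits

Both sides equal 0.5897 dits. ✓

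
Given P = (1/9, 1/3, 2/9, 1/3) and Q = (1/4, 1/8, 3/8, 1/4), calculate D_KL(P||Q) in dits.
0.0940 dits

KL divergence: D_KL(P||Q) = Σ p(x) log(p(x)/q(x))

Computing term by term:
  x=0: 1/9 × log_10[(1/9)/(1/4)] = 1/9 × -0.3522 = -0.0391
  x=1: 1/3 × log_10[(1/3)/(1/8)] = 1/3 × 0.4260 = 0.1420
  x=2: 2/9 × log_10[(2/9)/(3/8)] = 2/9 × -0.2272 = -0.0505
  x=3: 1/3 × log_10[(1/3)/(1/4)] = 1/3 × 0.1249 = 0.0416

D_KL(P||Q) = 0.0940 dits

Note: KL divergence is always non-negative and equals 0 iff P = Q.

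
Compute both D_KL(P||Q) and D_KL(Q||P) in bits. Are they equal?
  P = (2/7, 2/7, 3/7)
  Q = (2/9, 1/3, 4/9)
D_KL(P||Q) = 0.0176, D_KL(Q||P) = 0.0169

KL divergence is not symmetric: D_KL(P||Q) ≠ D_KL(Q||P) in general.

D_KL(P||Q) = 0.0176 bits
D_KL(Q||P) = 0.0169 bits

No, they are not equal!

This asymmetry is why KL divergence is not a true distance metric.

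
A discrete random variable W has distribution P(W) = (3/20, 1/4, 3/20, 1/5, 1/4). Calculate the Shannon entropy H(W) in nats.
1.5842 nats

Shannon entropy is H(X) = -Σ p(x) log p(x).

For P = (3/20, 1/4, 3/20, 1/5, 1/4):
H = -3/20 × log_e(3/20) -1/4 × log_e(1/4) -3/20 × log_e(3/20) -1/5 × log_e(1/5) -1/4 × log_e(1/4)
H = 1.5842 nats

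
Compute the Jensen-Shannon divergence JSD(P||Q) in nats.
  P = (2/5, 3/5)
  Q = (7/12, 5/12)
0.0169 nats

Jensen-Shannon divergence is:
JSD(P||Q) = 0.5 × D_KL(P||M) + 0.5 × D_KL(Q||M)
where M = 0.5 × (P + Q) is the mixture distribution.

M = 0.5 × (2/5, 3/5) + 0.5 × (7/12, 5/12) = (0.491667, 0.508333)

D_KL(P||M) = 0.0169 nats
D_KL(Q||M) = 0.0169 nats

JSD(P||Q) = 0.5 × 0.0169 + 0.5 × 0.0169 = 0.0169 nats

Unlike KL divergence, JSD is symmetric and bounded: 0 ≤ JSD ≤ log(2).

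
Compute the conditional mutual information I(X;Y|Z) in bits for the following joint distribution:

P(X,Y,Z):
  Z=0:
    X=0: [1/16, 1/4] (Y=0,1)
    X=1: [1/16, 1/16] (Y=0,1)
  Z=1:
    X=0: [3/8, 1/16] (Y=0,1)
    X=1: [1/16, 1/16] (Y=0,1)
0.0730 bits

Conditional mutual information: I(X;Y|Z) = H(X|Z) + H(Y|Z) - H(X,Y|Z)

H(Z) = 0.9887
H(X,Z) = 1.7962 → H(X|Z) = 0.8075
H(Y,Z) = 1.7962 → H(Y|Z) = 0.8075
H(X,Y,Z) = 2.5306 → H(X,Y|Z) = 1.5419

I(X;Y|Z) = 0.8075 + 0.8075 - 1.5419 = 0.0730 bits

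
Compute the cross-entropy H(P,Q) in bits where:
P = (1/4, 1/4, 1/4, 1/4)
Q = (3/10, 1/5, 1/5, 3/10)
2.0294 bits

Cross-entropy: H(P,Q) = -Σ p(x) log q(x)

Alternatively: H(P,Q) = H(P) + D_KL(P||Q)
H(P) = 2.0000 bits
D_KL(P||Q) = 0.0294 bits

H(P,Q) = 2.0000 + 0.0294 = 2.0294 bits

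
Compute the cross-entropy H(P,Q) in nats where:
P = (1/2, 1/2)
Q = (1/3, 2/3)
0.7520 nats

Cross-entropy: H(P,Q) = -Σ p(x) log q(x)

Alternatively: H(P,Q) = H(P) + D_KL(P||Q)
H(P) = 0.6931 nats
D_KL(P||Q) = 0.0589 nats

H(P,Q) = 0.6931 + 0.0589 = 0.7520 nats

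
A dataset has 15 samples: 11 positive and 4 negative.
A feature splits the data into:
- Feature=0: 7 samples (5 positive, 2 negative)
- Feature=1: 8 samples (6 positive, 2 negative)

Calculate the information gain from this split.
0.0012 bits

Information Gain = H(Y) - H(Y|Feature)

Before split:
P(positive) = 11/15 = 0.7333
H(Y) = 0.8366 bits

After split:
Feature=0: H = 0.8631 bits (weight = 7/15)
Feature=1: H = 0.8113 bits (weight = 8/15)
H(Y|Feature) = (7/15)×0.8631 + (8/15)×0.8113 = 0.8355 bits

Information Gain = 0.8366 - 0.8355 = 0.0012 bits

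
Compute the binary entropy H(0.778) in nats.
0.5294 nats

The binary entropy function is:
H(p) = -p log(p) - (1-p) log(1-p)

H(0.778) = -0.778 × log_e(0.778) - 0.222 × log_e(0.222)
H(0.778) = 0.5294 nats

Note: Binary entropy is maximized at p=0.5 (H=1 bit) and minimized at p=0 or p=1 (H=0).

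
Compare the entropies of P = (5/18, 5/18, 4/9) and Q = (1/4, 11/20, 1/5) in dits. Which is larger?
P

Computing entropies in dits:
H(P) = 0.4656
H(Q) = 0.4331

Distribution P has higher entropy.

Intuition: The distribution closer to uniform (more spread out) has higher entropy.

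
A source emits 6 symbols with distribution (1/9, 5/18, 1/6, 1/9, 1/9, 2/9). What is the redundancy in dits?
0.0307 dits

Redundancy measures how far a source is from maximum entropy:
R = H_max - H(X)

Maximum entropy for 6 symbols: H_max = log_10(6) = 0.7782 dits
Actual entropy: H(X) = 0.7475 dits
Redundancy: R = 0.7782 - 0.7475 = 0.0307 dits

This redundancy represents potential for compression: the source could be compressed by 0.0307 dits per symbol.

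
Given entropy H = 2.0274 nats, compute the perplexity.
7.5943

Perplexity is e^H (or exp(H) for natural log).

H = 2.0274 nats
Perplexity = e^2.0274 = 7.5943

Interpretation: The model's uncertainty is equivalent to choosing uniformly among 7.6 options.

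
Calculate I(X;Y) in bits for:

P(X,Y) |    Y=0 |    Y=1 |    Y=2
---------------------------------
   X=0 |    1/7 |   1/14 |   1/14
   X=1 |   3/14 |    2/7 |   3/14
0.0267 bits

Mutual information: I(X;Y) = H(X) + H(Y) - H(X,Y)

Marginals:
P(X) = (2/7, 5/7), H(X) = 0.8631 bits
P(Y) = (5/14, 5/14, 2/7), H(Y) = 1.5774 bits

Joint entropy: H(X,Y) = 2.4138 bits

I(X;Y) = 0.8631 + 1.5774 - 2.4138 = 0.0267 bits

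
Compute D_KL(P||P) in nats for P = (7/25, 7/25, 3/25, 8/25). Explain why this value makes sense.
0.0000 nats

KL divergence satisfies the Gibbs inequality: D_KL(P||Q) ≥ 0 for all distributions P, Q.

D_KL(P||Q) = Σ p(x) log(p(x)/q(x))
Each term is p(x) × log_e(p(x)/p(x)) = p(x) × log_e(1) = 0, so the sum is 0.
D_KL(P||Q) = 0.0000 nats

When P = Q, the KL divergence is exactly 0, as there is no 'divergence' between identical distributions.

This non-negativity is a fundamental property: relative entropy cannot be negative because it measures how different Q is from P.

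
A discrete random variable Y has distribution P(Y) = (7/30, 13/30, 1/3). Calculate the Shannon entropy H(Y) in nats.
1.0681 nats

Shannon entropy is H(X) = -Σ p(x) log p(x).

For P = (7/30, 13/30, 1/3):
H = -7/30 × log_e(7/30) -13/30 × log_e(13/30) -1/3 × log_e(1/3)
H = 1.0681 nats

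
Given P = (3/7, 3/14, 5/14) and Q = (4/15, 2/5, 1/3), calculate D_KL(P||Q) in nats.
0.0942 nats

KL divergence: D_KL(P||Q) = Σ p(x) log(p(x)/q(x))

Computing term by term:
  x=0: 3/7 × log_e[(3/7)/(4/15)] = 3/7 × 0.4745 = 0.2033
  x=1: 3/14 × log_e[(3/14)/(2/5)] = 3/14 × -0.6242 = -0.1337
  x=2: 5/14 × log_e[(5/14)/(1/3)] = 5/14 × 0.0690 = 0.0246

D_KL(P||Q) = 0.0942 nats

Note: KL divergence is always non-negative and equals 0 iff P = Q.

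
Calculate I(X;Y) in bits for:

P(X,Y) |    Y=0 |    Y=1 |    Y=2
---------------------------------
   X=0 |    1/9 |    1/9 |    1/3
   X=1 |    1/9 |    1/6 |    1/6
0.0400 bits

Mutual information: I(X;Y) = H(X) + H(Y) - H(X,Y)

Marginals:
P(X) = (5/9, 4/9), H(X) = 0.9911 bits
P(Y) = (2/9, 5/18, 1/2), H(Y) = 1.4955 bits

Joint entropy: H(X,Y) = 2.4466 bits

I(X;Y) = 0.9911 + 1.4955 - 2.4466 = 0.0400 bits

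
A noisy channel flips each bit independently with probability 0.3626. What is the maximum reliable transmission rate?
0.0552 bits

For a binary symmetric channel (BSC) with error probability p:
Capacity C = 1 - H(p) bits per symbol

where H(p) = -p log₂(p) - (1-p) log₂(1-p) is the binary entropy function.

H(0.3626) = 0.9448 bits
C = 1 - 0.9448 = 0.0552 bits per symbol

This means we can reliably transmit up to 0.0552 bits of information per channel use.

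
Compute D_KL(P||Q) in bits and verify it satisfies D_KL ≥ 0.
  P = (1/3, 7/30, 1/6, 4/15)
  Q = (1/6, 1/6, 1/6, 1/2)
0.2048 bits

KL divergence satisfies the Gibbs inequality: D_KL(P||Q) ≥ 0 for all distributions P, Q.

D_KL(P||Q) = Σ p(x) log(p(x)/q(x))
Term by term:
  x=0: 1/3 × log_2[(1/3)/(1/6)] = 0.3333
  x=1: 7/30 × log_2[(7/30)/(1/6)] = 0.1133
  x=2: 1/6 × log_2[(1/6)/(1/6)] = 0.0000
  x=3: 4/15 × log_2[(4/15)/(1/2)] = -0.2418
D_KL(P||Q) = 0.2048 bits

D_KL(P||Q) = 0.2048 ≥ 0 ✓

This non-negativity is a fundamental property: relative entropy cannot be negative because it measures how different Q is from P.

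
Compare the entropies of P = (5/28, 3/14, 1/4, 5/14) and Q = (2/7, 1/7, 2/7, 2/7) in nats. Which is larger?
P

Computing entropies in nats:
H(P) = 1.3520
H(Q) = 1.3518

Distribution P has higher entropy.

Intuition: The distribution closer to uniform (more spread out) has higher entropy.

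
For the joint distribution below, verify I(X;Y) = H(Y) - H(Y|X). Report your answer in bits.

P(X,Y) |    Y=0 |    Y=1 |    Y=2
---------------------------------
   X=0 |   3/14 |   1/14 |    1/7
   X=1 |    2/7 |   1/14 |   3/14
I(X;Y) = 0.0030 bits

Mutual information has multiple equivalent forms:
- I(X;Y) = H(X) - H(X|Y)
- I(X;Y) = H(Y) - H(Y|X)
- I(X;Y) = H(X) + H(Y) - H(X,Y)

Computing all quantities:
H(X) = 0.9852, H(Y) = 1.4316, H(X,Y) = 2.4138
H(X|Y) = 0.9822, H(Y|X) = 1.4286

Verification:
H(X) - H(X|Y) = 0.9852 - 0.9822 = 0.0030
H(Y) - H(Y|X) = 1.4316 - 1.4286 = 0.0030
H(X) + H(Y) - H(X,Y) = 0.9852 + 1.4316 - 2.4138 = 0.0030

All forms give I(X;Y) = 0.0030 bits. ✓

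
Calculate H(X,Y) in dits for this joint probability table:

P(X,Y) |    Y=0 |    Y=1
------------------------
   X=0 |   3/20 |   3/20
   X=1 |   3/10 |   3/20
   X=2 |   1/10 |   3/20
0.7512 dits

Joint entropy is H(X,Y) = -Σ_{x,y} p(x,y) log p(x,y).

Summing over all non-zero entries:
H(X,Y) = -[3/20·log_10(3/20) + 3/20·log_10(3/20) + 3/10·log_10(3/10) + 3/20·log_10(3/20) + 1/10·log_10(1/10) + 3/20·log_10(3/20)]
H(X,Y) = 0.7512 dits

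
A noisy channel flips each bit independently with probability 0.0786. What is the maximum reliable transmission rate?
0.6028 bits

For a binary symmetric channel (BSC) with error probability p:
Capacity C = 1 - H(p) bits per symbol

where H(p) = -p log₂(p) - (1-p) log₂(1-p) is the binary entropy function.

H(0.0786) = 0.3972 bits
C = 1 - 0.3972 = 0.6028 bits per symbol

This means we can reliably transmit up to 0.6028 bits of information per channel use.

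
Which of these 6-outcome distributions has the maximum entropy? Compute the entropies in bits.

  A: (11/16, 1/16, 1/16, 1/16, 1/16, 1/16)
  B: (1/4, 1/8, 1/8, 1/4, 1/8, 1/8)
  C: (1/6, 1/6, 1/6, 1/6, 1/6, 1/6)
C

For a discrete distribution over n outcomes, entropy is maximized by the uniform distribution.

Computing entropies:
H(A) = 1.6216 bits
H(B) = 2.5000 bits
H(C) = 2.5850 bits

The uniform distribution (where all probabilities equal 1/6) achieves the maximum entropy of log_2(6) = 2.5850 bits.

Distribution C has the highest entropy.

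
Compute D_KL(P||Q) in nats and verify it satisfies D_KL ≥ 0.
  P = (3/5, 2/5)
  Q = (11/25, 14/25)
0.0515 nats

KL divergence satisfies the Gibbs inequality: D_KL(P||Q) ≥ 0 for all distributions P, Q.

D_KL(P||Q) = Σ p(x) log(p(x)/q(x))
Term by term:
  x=0: 3/5 × log_e[(3/5)/(11/25)] = 0.1861
  x=1: 2/5 × log_e[(2/5)/(14/25)] = -0.1346
D_KL(P||Q) = 0.0515 nats

D_KL(P||Q) = 0.0515 ≥ 0 ✓

This non-negativity is a fundamental property: relative entropy cannot be negative because it measures how different Q is from P.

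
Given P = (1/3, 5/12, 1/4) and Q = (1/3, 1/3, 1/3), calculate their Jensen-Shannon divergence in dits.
0.0023 dits

Jensen-Shannon divergence is:
JSD(P||Q) = 0.5 × D_KL(P||M) + 0.5 × D_KL(Q||M)
where M = 0.5 × (P + Q) is the mixture distribution.

M = 0.5 × (1/3, 5/12, 1/4) + 0.5 × (1/3, 1/3, 1/3) = (1/3, 3/8, 7/24)

D_KL(P||M) = 0.0023 dits
D_KL(Q||M) = 0.0023 dits

JSD(P||Q) = 0.5 × 0.0023 + 0.5 × 0.0023 = 0.0023 dits

Unlike KL divergence, JSD is symmetric and bounded: 0 ≤ JSD ≤ log(2).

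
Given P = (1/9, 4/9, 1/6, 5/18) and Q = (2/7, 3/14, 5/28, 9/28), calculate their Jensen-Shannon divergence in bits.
0.0596 bits

Jensen-Shannon divergence is:
JSD(P||Q) = 0.5 × D_KL(P||M) + 0.5 × D_KL(Q||M)
where M = 0.5 × (P + Q) is the mixture distribution.

M = 0.5 × (1/9, 4/9, 1/6, 5/18) + 0.5 × (2/7, 3/14, 5/28, 9/28) = (0.198413, 0.329365, 0.172619, 0.299603)

D_KL(P||M) = 0.0604 bits
D_KL(Q||M) = 0.0588 bits

JSD(P||Q) = 0.5 × 0.0604 + 0.5 × 0.0588 = 0.0596 bits

Unlike KL divergence, JSD is symmetric and bounded: 0 ≤ JSD ≤ log(2).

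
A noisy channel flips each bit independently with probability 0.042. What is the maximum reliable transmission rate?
0.7486 bits

For a binary symmetric channel (BSC) with error probability p:
Capacity C = 1 - H(p) bits per symbol

where H(p) = -p log₂(p) - (1-p) log₂(1-p) is the binary entropy function.

H(0.042) = 0.2514 bits
C = 1 - 0.2514 = 0.7486 bits per symbol

This means we can reliably transmit up to 0.7486 bits of information per channel use.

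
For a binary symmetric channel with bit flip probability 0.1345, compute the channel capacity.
0.4303 bits

For a binary symmetric channel (BSC) with error probability p:
Capacity C = 1 - H(p) bits per symbol

where H(p) = -p log₂(p) - (1-p) log₂(1-p) is the binary entropy function.

H(0.1345) = 0.5697 bits
C = 1 - 0.5697 = 0.4303 bits per symbol

This means we can reliably transmit up to 0.4303 bits of information per channel use.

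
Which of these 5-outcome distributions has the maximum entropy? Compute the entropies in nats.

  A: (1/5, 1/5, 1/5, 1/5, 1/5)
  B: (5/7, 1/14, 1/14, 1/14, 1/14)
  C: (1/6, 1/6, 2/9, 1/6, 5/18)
A

For a discrete distribution over n outcomes, entropy is maximized by the uniform distribution.

Computing entropies:
H(A) = 1.6094 nats
H(B) = 0.9944 nats
H(C) = 1.5859 nats

The uniform distribution (where all probabilities equal 1/5) achieves the maximum entropy of log_e(5) = 1.6094 nats.

Distribution A has the highest entropy.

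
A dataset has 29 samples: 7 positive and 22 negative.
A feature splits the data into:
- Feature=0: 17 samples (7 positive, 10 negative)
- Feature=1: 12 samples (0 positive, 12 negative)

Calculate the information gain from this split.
0.2244 bits

Information Gain = H(Y) - H(Y|Feature)

Before split:
P(positive) = 7/29 = 0.2414
H(Y) = 0.7973 bits

After split:
Feature=0: H = 0.9774 bits (weight = 17/29)
Feature=1: H = 0.0000 bits (weight = 12/29)
H(Y|Feature) = (17/29)×0.9774 + (12/29)×0.0000 = 0.5730 bits

Information Gain = 0.7973 - 0.5730 = 0.2244 bits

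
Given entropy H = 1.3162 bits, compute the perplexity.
2.4901

Perplexity is 2^H (or exp(H) for natural log).

H = 1.3162 bits
Perplexity = 2^1.3162 = 2.4901

Interpretation: The model's uncertainty is equivalent to choosing uniformly among 2.5 options.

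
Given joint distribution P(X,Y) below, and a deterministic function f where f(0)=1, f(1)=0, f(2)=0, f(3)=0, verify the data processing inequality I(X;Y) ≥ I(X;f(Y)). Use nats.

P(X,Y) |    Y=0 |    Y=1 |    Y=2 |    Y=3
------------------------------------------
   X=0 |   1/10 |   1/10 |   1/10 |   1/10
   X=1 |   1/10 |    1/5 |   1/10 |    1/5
I(X;Y) = 0.0138, I(X;f(Y)) = 0.0051, inequality holds: 0.0138 ≥ 0.0051

Data Processing Inequality: For any Markov chain X → Y → Z, we have I(X;Y) ≥ I(X;Z).

Here Z = f(Y) is a deterministic function of Y, forming X → Y → Z.

Original I(X;Y) = 0.0138 nats

After applying f:
P(X,Z) where Z=f(Y):
- P(X,Z=0) = P(X,Y=1) + P(X,Y=2) + P(X,Y=3)
- P(X,Z=1) = P(X,Y=0)

I(X;Z) = I(X;f(Y)) = 0.0051 nats

Verification: 0.0138 ≥ 0.0051 ✓

Information cannot be created by processing; the function f can only lose information about X.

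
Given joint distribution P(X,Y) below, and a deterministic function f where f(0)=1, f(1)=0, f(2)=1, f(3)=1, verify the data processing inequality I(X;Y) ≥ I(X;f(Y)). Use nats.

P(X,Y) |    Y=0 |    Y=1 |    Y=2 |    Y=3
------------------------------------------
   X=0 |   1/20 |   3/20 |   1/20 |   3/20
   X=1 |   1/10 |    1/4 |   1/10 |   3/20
I(X;Y) = 0.0095, I(X;f(Y)) = 0.0009, inequality holds: 0.0095 ≥ 0.0009

Data Processing Inequality: For any Markov chain X → Y → Z, we have I(X;Y) ≥ I(X;Z).

Here Z = f(Y) is a deterministic function of Y, forming X → Y → Z.

Original I(X;Y) = 0.0095 nats

After applying f:
P(X,Z) where Z=f(Y):
- P(X,Z=0) = P(X,Y=1)
- P(X,Z=1) = P(X,Y=0) + P(X,Y=2) + P(X,Y=3)

I(X;Z) = I(X;f(Y)) = 0.0009 nats

Verification: 0.0095 ≥ 0.0009 ✓

Information cannot be created by processing; the function f can only lose information about X.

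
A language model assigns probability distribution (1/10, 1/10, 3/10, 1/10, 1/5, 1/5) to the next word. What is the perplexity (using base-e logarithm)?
5.4507

Perplexity is e^H (or exp(H) for natural log).

First, H = -Σ p log p = 1.6957 nats
Perplexity = e^1.6957 = 5.4507

Interpretation: The model's uncertainty is equivalent to choosing uniformly among 5.5 options.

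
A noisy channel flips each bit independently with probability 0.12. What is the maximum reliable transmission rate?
0.4706 bits

For a binary symmetric channel (BSC) with error probability p:
Capacity C = 1 - H(p) bits per symbol

where H(p) = -p log₂(p) - (1-p) log₂(1-p) is the binary entropy function.

H(0.12) = 0.5294 bits
C = 1 - 0.5294 = 0.4706 bits per symbol

This means we can reliably transmit up to 0.4706 bits of information per channel use.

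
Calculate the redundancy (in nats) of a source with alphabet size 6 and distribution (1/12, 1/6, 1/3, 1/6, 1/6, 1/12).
0.1155 nats

Redundancy measures how far a source is from maximum entropy:
R = H_max - H(X)

Maximum entropy for 6 symbols: H_max = log_e(6) = 1.7918 nats
Actual entropy: H(X) = 1.6762 nats
Redundancy: R = 1.7918 - 1.6762 = 0.1155 nats

This redundancy represents potential for compression: the source could be compressed by 0.1155 nats per symbol.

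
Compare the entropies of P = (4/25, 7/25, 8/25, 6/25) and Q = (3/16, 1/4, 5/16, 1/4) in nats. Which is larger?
Q

Computing entropies in nats:
H(P) = 1.3568
H(Q) = 1.3705

Distribution Q has higher entropy.

Intuition: The distribution closer to uniform (more spread out) has higher entropy.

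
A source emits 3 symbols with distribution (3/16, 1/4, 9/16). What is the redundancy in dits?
0.0497 dits

Redundancy measures how far a source is from maximum entropy:
R = H_max - H(X)

Maximum entropy for 3 symbols: H_max = log_10(3) = 0.4771 dits
Actual entropy: H(X) = 0.4274 dits
Redundancy: R = 0.4771 - 0.4274 = 0.0497 dits

This redundancy represents potential for compression: the source could be compressed by 0.0497 dits per symbol.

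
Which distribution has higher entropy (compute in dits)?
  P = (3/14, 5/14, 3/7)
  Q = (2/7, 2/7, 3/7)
Q

Computing entropies in dits:
H(P) = 0.4608
H(Q) = 0.4686

Distribution Q has higher entropy.

Intuition: The distribution closer to uniform (more spread out) has higher entropy.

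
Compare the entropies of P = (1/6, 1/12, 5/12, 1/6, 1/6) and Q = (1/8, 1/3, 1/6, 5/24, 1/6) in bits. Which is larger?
Q

Computing entropies in bits:
H(P) = 2.1175
H(Q) = 2.2364

Distribution Q has higher entropy.

Intuition: The distribution closer to uniform (more spread out) has higher entropy.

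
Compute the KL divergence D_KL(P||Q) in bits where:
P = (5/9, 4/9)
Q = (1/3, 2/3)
0.1494 bits

KL divergence: D_KL(P||Q) = Σ p(x) log(p(x)/q(x))

Computing term by term:
  x=0: 5/9 × log_2[(5/9)/(1/3)] = 5/9 × 0.7370 = 0.4094
  x=1: 4/9 × log_2[(4/9)/(2/3)] = 4/9 × -0.5850 = -0.2600

D_KL(P||Q) = 0.1494 bits

Note: KL divergence is always non-negative and equals 0 iff P = Q.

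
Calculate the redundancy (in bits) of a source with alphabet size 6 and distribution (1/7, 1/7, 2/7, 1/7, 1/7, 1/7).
0.0633 bits

Redundancy measures how far a source is from maximum entropy:
R = H_max - H(X)

Maximum entropy for 6 symbols: H_max = log_2(6) = 2.5850 bits
Actual entropy: H(X) = 2.5216 bits
Redundancy: R = 2.5850 - 2.5216 = 0.0633 bits

This redundancy represents potential for compression: the source could be compressed by 0.0633 bits per symbol.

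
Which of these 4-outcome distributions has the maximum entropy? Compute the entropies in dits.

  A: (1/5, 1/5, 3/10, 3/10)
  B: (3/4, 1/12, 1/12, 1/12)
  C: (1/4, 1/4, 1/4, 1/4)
C

For a discrete distribution over n outcomes, entropy is maximized by the uniform distribution.

Computing entropies:
H(A) = 0.5933 dits
H(B) = 0.3635 dits
H(C) = 0.6021 dits

The uniform distribution (where all probabilities equal 1/4) achieves the maximum entropy of log_10(4) = 0.6021 dits.

Distribution C has the highest entropy.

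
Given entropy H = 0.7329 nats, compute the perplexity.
2.0811

Perplexity is e^H (or exp(H) for natural log).

H = 0.7329 nats
Perplexity = e^0.7329 = 2.0811

Interpretation: The model's uncertainty is equivalent to choosing uniformly among 2.1 options.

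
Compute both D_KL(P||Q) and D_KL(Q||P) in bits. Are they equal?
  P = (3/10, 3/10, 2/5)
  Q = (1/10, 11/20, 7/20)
D_KL(P||Q) = 0.2902, D_KL(Q||P) = 0.2550

KL divergence is not symmetric: D_KL(P||Q) ≠ D_KL(Q||P) in general.

D_KL(P||Q) = 0.2902 bits
D_KL(Q||P) = 0.2550 bits

No, they are not equal!

This asymmetry is why KL divergence is not a true distance metric.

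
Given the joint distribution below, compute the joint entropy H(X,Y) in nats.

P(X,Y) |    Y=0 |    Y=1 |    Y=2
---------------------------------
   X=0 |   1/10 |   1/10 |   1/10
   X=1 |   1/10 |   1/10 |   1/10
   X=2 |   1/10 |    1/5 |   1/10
2.1640 nats

Joint entropy is H(X,Y) = -Σ_{x,y} p(x,y) log p(x,y).

Summing over all non-zero entries:
H(X,Y) = -[1/10·log_e(1/10) + 1/10·log_e(1/10) + 1/10·log_e(1/10) + 1/10·log_e(1/10) + 1/10·log_e(1/10) + 1/10·log_e(1/10) + 1/10·log_e(1/10) + 1/5·log_e(1/5) + 1/10·log_e(1/10)]
H(X,Y) = 2.1640 nats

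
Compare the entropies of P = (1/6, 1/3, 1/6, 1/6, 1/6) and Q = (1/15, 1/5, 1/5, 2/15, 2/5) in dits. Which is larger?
P

Computing entropies in dits:
H(P) = 0.6778
H(Q) = 0.6338

Distribution P has higher entropy.

Intuition: The distribution closer to uniform (more spread out) has higher entropy.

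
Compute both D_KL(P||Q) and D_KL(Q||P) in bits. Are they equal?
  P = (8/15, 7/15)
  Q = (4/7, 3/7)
D_KL(P||Q) = 0.0042, D_KL(Q||P) = 0.0042

KL divergence is not symmetric: D_KL(P||Q) ≠ D_KL(Q||P) in general.

D_KL(P||Q) = 0.0042 bits
D_KL(Q||P) = 0.0042 bits

In this case they happen to be equal (to 4 decimal places).

This asymmetry is why KL divergence is not a true distance metric.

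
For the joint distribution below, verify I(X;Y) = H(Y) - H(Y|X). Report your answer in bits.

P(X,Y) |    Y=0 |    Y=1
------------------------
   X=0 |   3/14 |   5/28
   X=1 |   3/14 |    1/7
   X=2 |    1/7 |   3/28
I(X;Y) = 0.0016 bits

Mutual information has multiple equivalent forms:
- I(X;Y) = H(X) - H(X|Y)
- I(X;Y) = H(Y) - H(Y|X)
- I(X;Y) = H(X) + H(Y) - H(X,Y)

Computing all quantities:
H(X) = 1.5601, H(Y) = 0.9852, H(X,Y) = 2.5436
H(X|Y) = 1.5584, H(Y|X) = 0.9836

Verification:
H(X) - H(X|Y) = 1.5601 - 1.5584 = 0.0016
H(Y) - H(Y|X) = 0.9852 - 0.9836 = 0.0016
H(X) + H(Y) - H(X,Y) = 1.5601 + 0.9852 - 2.5436 = 0.0016

All forms give I(X;Y) = 0.0016 bits. ✓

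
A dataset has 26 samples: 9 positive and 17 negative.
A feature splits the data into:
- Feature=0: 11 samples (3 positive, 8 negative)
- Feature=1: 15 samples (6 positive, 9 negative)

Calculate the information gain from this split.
0.0128 bits

Information Gain = H(Y) - H(Y|Feature)

Before split:
P(positive) = 9/26 = 0.3462
H(Y) = 0.9306 bits

After split:
Feature=0: H = 0.8454 bits (weight = 11/26)
Feature=1: H = 0.9710 bits (weight = 15/26)
H(Y|Feature) = (11/26)×0.8454 + (15/26)×0.9710 = 0.9178 bits

Information Gain = 0.9306 - 0.9178 = 0.0128 bits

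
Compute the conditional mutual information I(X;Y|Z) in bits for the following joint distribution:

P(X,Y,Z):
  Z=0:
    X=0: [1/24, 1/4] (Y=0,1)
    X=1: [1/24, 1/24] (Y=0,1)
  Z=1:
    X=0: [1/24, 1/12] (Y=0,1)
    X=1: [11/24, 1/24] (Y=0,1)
0.1602 bits

Conditional mutual information: I(X;Y|Z) = H(X|Z) + H(Y|Z) - H(X,Y|Z)

H(Z) = 0.9544
H(X,Z) = 1.6922 → H(X|Z) = 0.7378
H(Y,Z) = 1.6922 → H(Y|Z) = 0.7378
H(X,Y,Z) = 2.2698 → H(X,Y|Z) = 1.3154

I(X;Y|Z) = 0.7378 + 0.7378 - 1.3154 = 0.1602 bits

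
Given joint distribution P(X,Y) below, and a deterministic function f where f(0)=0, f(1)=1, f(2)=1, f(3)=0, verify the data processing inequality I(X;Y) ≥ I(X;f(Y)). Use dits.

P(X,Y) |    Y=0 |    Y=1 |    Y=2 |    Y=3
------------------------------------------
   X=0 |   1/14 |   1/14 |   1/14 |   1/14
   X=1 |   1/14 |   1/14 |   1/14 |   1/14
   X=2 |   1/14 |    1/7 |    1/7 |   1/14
I(X;Y) = 0.0061, I(X;f(Y)) = 0.0061, inequality holds: 0.0061 ≥ 0.0061

Data Processing Inequality: For any Markov chain X → Y → Z, we have I(X;Y) ≥ I(X;Z).

Here Z = f(Y) is a deterministic function of Y, forming X → Y → Z.

Original I(X;Y) = 0.0061 dits

After applying f:
P(X,Z) where Z=f(Y):
- P(X,Z=0) = P(X,Y=0) + P(X,Y=3)
- P(X,Z=1) = P(X,Y=1) + P(X,Y=2)

I(X;Z) = I(X;f(Y)) = 0.0061 dits

Verification: 0.0061 ≥ 0.0061 ✓

Information cannot be created by processing; the function f can only lose information about X.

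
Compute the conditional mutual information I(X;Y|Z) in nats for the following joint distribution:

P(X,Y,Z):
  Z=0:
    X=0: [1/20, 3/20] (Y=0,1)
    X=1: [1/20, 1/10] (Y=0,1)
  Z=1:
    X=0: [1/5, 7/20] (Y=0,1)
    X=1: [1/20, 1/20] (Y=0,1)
0.0047 nats

Conditional mutual information: I(X;Y|Z) = H(X|Z) + H(Y|Z) - H(X,Y|Z)

H(Z) = 0.6474
H(X,Z) = 1.1655 → H(X|Z) = 0.5181
H(Y,Z) = 1.2899 → H(Y|Z) = 0.6425
H(X,Y,Z) = 1.8033 → H(X,Y|Z) = 1.1559

I(X;Y|Z) = 0.5181 + 0.6425 - 1.1559 = 0.0047 nats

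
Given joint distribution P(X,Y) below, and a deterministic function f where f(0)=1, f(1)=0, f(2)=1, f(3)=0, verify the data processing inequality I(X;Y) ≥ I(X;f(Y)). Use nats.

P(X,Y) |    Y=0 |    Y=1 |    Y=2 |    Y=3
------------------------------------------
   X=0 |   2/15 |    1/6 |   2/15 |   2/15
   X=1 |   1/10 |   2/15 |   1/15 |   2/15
I(X;Y) = 0.0067, I(X;f(Y)) = 0.0037, inequality holds: 0.0067 ≥ 0.0037

Data Processing Inequality: For any Markov chain X → Y → Z, we have I(X;Y) ≥ I(X;Z).

Here Z = f(Y) is a deterministic function of Y, forming X → Y → Z.

Original I(X;Y) = 0.0067 nats

After applying f:
P(X,Z) where Z=f(Y):
- P(X,Z=0) = P(X,Y=1) + P(X,Y=3)
- P(X,Z=1) = P(X,Y=0) + P(X,Y=2)

I(X;Z) = I(X;f(Y)) = 0.0037 nats

Verification: 0.0067 ≥ 0.0037 ✓

Information cannot be created by processing; the function f can only lose information about X.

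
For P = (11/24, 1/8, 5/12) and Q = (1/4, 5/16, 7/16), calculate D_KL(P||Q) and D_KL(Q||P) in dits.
D_KL(P||Q) = 0.0621, D_KL(Q||P) = 0.0678

KL divergence is not symmetric: D_KL(P||Q) ≠ D_KL(Q||P) in general.

D_KL(P||Q) = 0.0621 dits
D_KL(Q||P) = 0.0678 dits

No, they are not equal!

This asymmetry is why KL divergence is not a true distance metric.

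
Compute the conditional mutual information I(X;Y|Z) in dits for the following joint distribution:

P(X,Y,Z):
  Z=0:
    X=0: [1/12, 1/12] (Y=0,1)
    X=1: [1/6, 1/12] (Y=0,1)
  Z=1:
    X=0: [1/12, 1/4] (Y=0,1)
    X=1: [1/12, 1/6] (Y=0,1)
0.0036 dits

Conditional mutual information: I(X;Y|Z) = H(X|Z) + H(Y|Z) - H(X,Y|Z)

H(Z) = 0.2950
H(X,Z) = 0.5898 → H(X|Z) = 0.2948
H(Y,Z) = 0.5683 → H(Y|Z) = 0.2734
H(X,Y,Z) = 0.8596 → H(X,Y|Z) = 0.5646

I(X;Y|Z) = 0.2948 + 0.2734 - 0.5646 = 0.0036 dits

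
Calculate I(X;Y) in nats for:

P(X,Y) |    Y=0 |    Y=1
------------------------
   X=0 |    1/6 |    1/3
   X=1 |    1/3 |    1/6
0.0566 nats

Mutual information: I(X;Y) = H(X) + H(Y) - H(X,Y)

Marginals:
P(X) = (1/2, 1/2), H(X) = 0.6931 nats
P(Y) = (1/2, 1/2), H(Y) = 0.6931 nats

Joint entropy: H(X,Y) = 1.3297 nats

I(X;Y) = 0.6931 + 0.6931 - 1.3297 = 0.0566 nats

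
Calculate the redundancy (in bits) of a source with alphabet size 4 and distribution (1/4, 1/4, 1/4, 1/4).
0.0000 bits

Redundancy measures how far a source is from maximum entropy:
R = H_max - H(X)

Maximum entropy for 4 symbols: H_max = log_2(4) = 2.0000 bits
Actual entropy: H(X) = 2.0000 bits
Redundancy: R = 2.0000 - 2.0000 = 0.0000 bits

This redundancy represents potential for compression: the source could be compressed by 0.0000 bits per symbol.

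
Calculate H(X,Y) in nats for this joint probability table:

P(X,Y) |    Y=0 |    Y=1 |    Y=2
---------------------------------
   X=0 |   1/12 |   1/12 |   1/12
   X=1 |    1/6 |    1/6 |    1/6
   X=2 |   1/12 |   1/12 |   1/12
2.1383 nats

Joint entropy is H(X,Y) = -Σ_{x,y} p(x,y) log p(x,y).

Summing over all non-zero entries:
H(X,Y) = -[1/12·log_e(1/12) + 1/12·log_e(1/12) + 1/12·log_e(1/12) + 1/6·log_e(1/6) + 1/6·log_e(1/6) + 1/6·log_e(1/6) + 1/12·log_e(1/12) + 1/12·log_e(1/12) + 1/12·log_e(1/12)]
H(X,Y) = 2.1383 nats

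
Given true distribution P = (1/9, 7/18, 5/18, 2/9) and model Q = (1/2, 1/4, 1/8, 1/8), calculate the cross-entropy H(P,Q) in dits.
0.7191 dits

Cross-entropy: H(P,Q) = -Σ p(x) log q(x)

Alternatively: H(P,Q) = H(P) + D_KL(P||Q)
H(P) = 0.5652 dits
D_KL(P||Q) = 0.1539 dits

H(P,Q) = 0.5652 + 0.1539 = 0.7191 dits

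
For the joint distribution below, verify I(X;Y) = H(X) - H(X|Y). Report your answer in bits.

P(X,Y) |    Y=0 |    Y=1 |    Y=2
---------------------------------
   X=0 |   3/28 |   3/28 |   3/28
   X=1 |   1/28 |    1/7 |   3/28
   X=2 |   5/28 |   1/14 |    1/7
I(X;Y) = 0.0848 bits

Mutual information has multiple equivalent forms:
- I(X;Y) = H(X) - H(X|Y)
- I(X;Y) = H(Y) - H(Y|X)
- I(X;Y) = H(X) + H(Y) - H(X,Y)

Computing all quantities:
H(X) = 1.5722, H(Y) = 1.5831, H(X,Y) = 3.0706
H(X|Y) = 1.4875, H(Y|X) = 1.4984

Verification:
H(X) - H(X|Y) = 1.5722 - 1.4875 = 0.0848
H(Y) - H(Y|X) = 1.5831 - 1.4984 = 0.0848
H(X) + H(Y) - H(X,Y) = 1.5722 + 1.5831 - 3.0706 = 0.0848

All forms give I(X;Y) = 0.0848 bits. ✓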